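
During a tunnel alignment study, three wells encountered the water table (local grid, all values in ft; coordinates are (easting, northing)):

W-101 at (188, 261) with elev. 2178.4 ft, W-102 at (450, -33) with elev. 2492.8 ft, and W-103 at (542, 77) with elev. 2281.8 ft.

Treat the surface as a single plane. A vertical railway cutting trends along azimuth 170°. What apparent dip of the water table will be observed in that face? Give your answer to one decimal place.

Let the plane be z = a·E + b·N + c.
W-102−W-101: 262a − 294b = 314.4;  W-103−W-101: 354a − 184b = 103.4.
Solving gives a = −0.49134, b = −1.50725.
Unit vector along 170° is (sin 170°, cos 170°) = (0.1736, -0.9848).
Slope in that direction = a·(0.1736) + b·(-0.9848) = 1.39903.
Apparent dip = arctan|1.39903| = 54.4° (true dip is 57.8°, so apparent ≤ true as expected).

54.4°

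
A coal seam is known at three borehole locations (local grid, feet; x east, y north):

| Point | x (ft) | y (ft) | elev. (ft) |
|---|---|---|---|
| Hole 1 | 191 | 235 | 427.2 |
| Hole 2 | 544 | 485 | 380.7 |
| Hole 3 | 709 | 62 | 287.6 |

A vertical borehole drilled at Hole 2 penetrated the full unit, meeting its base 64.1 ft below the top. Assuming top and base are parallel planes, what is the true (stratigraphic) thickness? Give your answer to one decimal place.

Two edge vectors: Hole 1→Hole 2 = (353, 250, -46.5), Hole 1→Hole 3 = (518, -173, -139.6).
Normal n = (Hole 1→Hole 2) × (Hole 1→Hole 3) = (-42944.5, 25191.8, -190569).
So ∂z/∂x = −n_x/n_z = −0.22535 and ∂z/∂y = −n_y/n_z = 0.13219.
|∇z| = √(a²+b²) = 0.26126, so dip δ = arctan(0.26126) = 14.64°.
True thickness = vertical thickness × cos δ = 64.1 × cos 14.64° = 62.0 ft.

62.0 ft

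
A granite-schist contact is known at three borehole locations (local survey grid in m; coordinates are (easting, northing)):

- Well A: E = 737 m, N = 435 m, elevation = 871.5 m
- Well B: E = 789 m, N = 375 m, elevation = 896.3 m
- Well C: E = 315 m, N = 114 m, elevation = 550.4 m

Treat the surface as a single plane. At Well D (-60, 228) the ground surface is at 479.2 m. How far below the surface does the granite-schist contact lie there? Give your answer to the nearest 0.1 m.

154.9 m

Two edge vectors: Well A→Well B = (52, -60, 24.8), Well A→Well C = (-422, -321, -321.1).
Normal n = (Well A→Well B) × (Well A→Well C) = (27226.8, 6231.6, -42012).
So ∂z/∂E = −n_x/n_z = 0.64807 and ∂z/∂N = −n_y/n_z = 0.14833.
Intercept c from Well A: 871.5 − 477.63 − 64.52 = 329.35.
At (-60, 228): z_contact = −38.88 + 33.82 + 329.35 = 324.28 m.
Depth below ground = 479.2 − 324.28 = 154.9 m.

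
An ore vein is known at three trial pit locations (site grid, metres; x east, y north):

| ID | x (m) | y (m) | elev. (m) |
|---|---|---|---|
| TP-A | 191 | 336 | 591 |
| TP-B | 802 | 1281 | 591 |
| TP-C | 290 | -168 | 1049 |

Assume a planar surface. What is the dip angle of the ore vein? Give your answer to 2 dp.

52.08°

Let the plane be z = a·x + b·y + c.
TP-B−TP-A: 611a + 945b = 0;  TP-C−TP-A: 99a − 504b = 458.
Solving gives a = 1.07799, b = −0.69698.
Gradient magnitude |∇z| = √(a² + b²) = √(1.16205 + 0.48579) = 1.28368.
True dip = arctan(1.28368) = 52.08°, dipping toward WNW (azimuth ≈ 303°).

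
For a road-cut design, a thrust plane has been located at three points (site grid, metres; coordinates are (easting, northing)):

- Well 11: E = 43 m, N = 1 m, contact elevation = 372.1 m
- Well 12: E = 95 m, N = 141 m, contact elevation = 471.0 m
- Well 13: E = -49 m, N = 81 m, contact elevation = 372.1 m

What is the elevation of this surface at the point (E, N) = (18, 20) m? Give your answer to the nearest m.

Let the plane be z = a·E + b·N + c.
Well 12−Well 11: 52a + 140b = 98.9;  Well 13−Well 11: −92a + 80b = 0.
Solving gives a = 0.46432, b = 0.53397.
Then c = 372.1 − a·43 − b·1 = 351.60.
At (18, 20): z = 8.4 + 10.7 + 351.60 = 370.6 m.

371 m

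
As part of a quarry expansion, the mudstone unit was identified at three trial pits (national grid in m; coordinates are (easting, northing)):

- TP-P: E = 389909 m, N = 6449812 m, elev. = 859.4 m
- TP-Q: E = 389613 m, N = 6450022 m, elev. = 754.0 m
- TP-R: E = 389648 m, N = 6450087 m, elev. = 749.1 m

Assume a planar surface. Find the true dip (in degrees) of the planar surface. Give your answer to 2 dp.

Two edge vectors: TP-P→TP-Q = (-296, 210, -105.4), TP-P→TP-R = (-261, 275, -110.3).
Normal n = (TP-P→TP-Q) × (TP-P→TP-R) = (5822, -5139.4, -26590).
So ∂z/∂E = −n_x/n_z = 0.21895 and ∂z/∂N = −n_y/n_z = −0.19328.
Gradient magnitude |∇z| = √(a² + b²) = √(0.04794 + 0.03736) = 0.29206.
True dip = arctan(0.29206) = 16.28°, dipping toward NW (azimuth ≈ 311°).

16.28°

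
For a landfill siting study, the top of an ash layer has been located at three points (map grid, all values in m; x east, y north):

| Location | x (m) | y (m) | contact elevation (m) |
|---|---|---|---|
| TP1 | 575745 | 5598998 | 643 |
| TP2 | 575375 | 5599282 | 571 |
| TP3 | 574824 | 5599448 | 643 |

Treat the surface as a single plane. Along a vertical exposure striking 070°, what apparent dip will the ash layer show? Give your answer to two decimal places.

Let the plane be z = a·x + b·y + c.
TP2−TP1: −370a + 284b = −72;  TP3−TP1: −921a + 450b = 0.
Solving gives a = −0.34082, b = −0.69755.
Unit vector along 070° is (sin 70°, cos 70°) = (0.9397, 0.3420).
Slope in that direction = a·(0.9397) + b·(0.3420) = −0.55885.
Apparent dip = arctan|0.55885| = 29.20° (true dip is 37.8°, so apparent ≤ true as expected).

29.20°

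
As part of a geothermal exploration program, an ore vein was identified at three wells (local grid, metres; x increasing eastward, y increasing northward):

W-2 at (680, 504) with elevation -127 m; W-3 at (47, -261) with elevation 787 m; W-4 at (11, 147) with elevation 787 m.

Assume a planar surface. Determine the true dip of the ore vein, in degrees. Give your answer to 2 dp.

52.64°

Let the plane be z = a·x + b·y + c.
W-3−W-2: −633a − 765b = 914;  W-4−W-2: −669a − 357b = 914.
Solving gives a = −1.30478, b = −0.11513.
Gradient magnitude |∇z| = √(a² + b²) = √(1.70246 + 0.01325) = 1.30985.
True dip = arctan(1.30985) = 52.64°, dipping toward E (azimuth ≈ 085°).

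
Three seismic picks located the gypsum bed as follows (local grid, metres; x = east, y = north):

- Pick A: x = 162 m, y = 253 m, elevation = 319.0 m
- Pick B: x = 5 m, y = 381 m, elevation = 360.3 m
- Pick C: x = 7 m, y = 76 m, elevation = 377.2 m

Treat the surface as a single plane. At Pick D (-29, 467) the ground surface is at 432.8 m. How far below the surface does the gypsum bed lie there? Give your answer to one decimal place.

Let the plane be z = a·x + b·y + c.
Pick B−Pick A: −157a + 128b = 41.3;  Pick C−Pick A: −155a − 177b = 58.2.
Solving gives a = −0.30989, b = −0.05744.
Then c = 319 − a·162 − b·253 = 383.73.
At (-29, 467): z_contact = 8.99 − 26.83 + 383.73 = 365.90 m.
Depth below ground = 432.8 − 365.90 = 66.9 m.

66.9 m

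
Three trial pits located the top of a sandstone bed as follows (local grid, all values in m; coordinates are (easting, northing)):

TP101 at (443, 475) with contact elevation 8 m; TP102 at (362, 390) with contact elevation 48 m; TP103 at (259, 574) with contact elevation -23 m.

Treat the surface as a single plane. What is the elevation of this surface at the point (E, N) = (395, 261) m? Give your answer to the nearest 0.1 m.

100.0 m

Two edge vectors: TP101→TP102 = (-81, -85, 40), TP101→TP103 = (-184, 99, -31).
Normal n = (TP101→TP102) × (TP101→TP103) = (-1325, -9871, -23659).
So ∂z/∂E = −n_x/n_z = −0.05600 and ∂z/∂N = −n_y/n_z = −0.41722.
Intercept c from TP101: 8 + 24.81 + 198.18 = 230.99.
At (395, 261): z = −22.1 − 108.9 + 230.99 = 100.0 m.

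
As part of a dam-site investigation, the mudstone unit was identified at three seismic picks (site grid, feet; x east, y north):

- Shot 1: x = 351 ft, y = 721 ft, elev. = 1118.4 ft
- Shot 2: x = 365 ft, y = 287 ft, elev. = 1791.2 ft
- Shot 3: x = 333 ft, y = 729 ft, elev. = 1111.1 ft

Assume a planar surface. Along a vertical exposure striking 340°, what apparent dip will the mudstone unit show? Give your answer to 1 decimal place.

53.8°

Two edge vectors: Shot 1→Shot 2 = (14, -434, 672.8), Shot 1→Shot 3 = (-18, 8, -7.3).
Normal n = (Shot 1→Shot 2) × (Shot 1→Shot 3) = (-2214.2, -12008.2, -7700).
So ∂z/∂x = −n_x/n_z = −0.28756 and ∂z/∂y = −n_y/n_z = −1.55951.
Unit vector along 340° is (sin 340°, cos 340°) = (-0.3420, 0.9397).
Slope in that direction = a·(-0.3420) + b·(0.9397) = −1.36711.
Apparent dip = arctan|1.36711| = 53.8° (true dip is 57.8°, so apparent ≤ true as expected).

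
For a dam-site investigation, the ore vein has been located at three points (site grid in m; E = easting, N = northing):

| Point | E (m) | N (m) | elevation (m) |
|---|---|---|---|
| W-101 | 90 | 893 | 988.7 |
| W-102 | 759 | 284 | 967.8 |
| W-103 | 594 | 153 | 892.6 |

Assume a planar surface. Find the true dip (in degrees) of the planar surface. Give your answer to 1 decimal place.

20.1°

Let the plane be z = a·E + b·N + c.
W-102−W-101: 669a − 609b = −20.9;  W-103−W-101: 504a − 740b = −96.1.
Solving gives a = 0.22889, b = 0.28575.
Gradient magnitude |∇z| = √(a² + b²) = √(0.05239 + 0.08166) = 0.36612.
True dip = arctan(0.36612) = 20.1°, dipping toward SW (azimuth ≈ 219°).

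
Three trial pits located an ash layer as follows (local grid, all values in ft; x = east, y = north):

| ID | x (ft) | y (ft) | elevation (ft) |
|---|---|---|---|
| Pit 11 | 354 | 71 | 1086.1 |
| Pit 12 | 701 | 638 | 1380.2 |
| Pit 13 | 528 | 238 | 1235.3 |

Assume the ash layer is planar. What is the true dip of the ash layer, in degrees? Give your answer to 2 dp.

41.08°

Let the plane be z = a·x + b·y + c.
Pit 12−Pit 11: 347a + 567b = 294.1;  Pit 13−Pit 11: 174a + 167b = 149.2.
Solving gives a = 0.87159, b = −0.01471.
Gradient magnitude |∇z| = √(a² + b²) = √(0.75968 + 0.00022) = 0.87172.
True dip = arctan(0.87172) = 41.08°, dipping toward W (azimuth ≈ 271°).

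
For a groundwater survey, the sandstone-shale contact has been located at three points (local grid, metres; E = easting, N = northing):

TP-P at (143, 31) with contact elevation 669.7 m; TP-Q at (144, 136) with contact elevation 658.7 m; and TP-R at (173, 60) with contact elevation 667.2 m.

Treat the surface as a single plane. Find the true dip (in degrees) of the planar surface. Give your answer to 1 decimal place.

Two edge vectors: TP-P→TP-Q = (1, 105, -11), TP-P→TP-R = (30, 29, -2.5).
Normal n = (TP-P→TP-Q) × (TP-P→TP-R) = (56.5, -327.5, -3121).
So ∂z/∂E = −n_x/n_z = 0.01810 and ∂z/∂N = −n_y/n_z = −0.10493.
Gradient magnitude |∇z| = √(a² + b²) = √(0.00033 + 0.01101) = 0.10648.
True dip = arctan(0.10648) = 6.1°, dipping toward N (azimuth ≈ 350°).

6.1°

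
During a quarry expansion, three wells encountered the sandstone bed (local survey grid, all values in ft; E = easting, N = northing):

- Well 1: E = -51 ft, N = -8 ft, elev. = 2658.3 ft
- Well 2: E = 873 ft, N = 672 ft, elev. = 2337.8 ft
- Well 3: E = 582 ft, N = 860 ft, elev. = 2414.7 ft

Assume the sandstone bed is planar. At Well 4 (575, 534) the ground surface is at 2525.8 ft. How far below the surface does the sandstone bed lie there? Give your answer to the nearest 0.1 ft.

Let the plane be z = a·E + b·N + c.
Well 2−Well 1: 924a + 680b = −320.5;  Well 3−Well 1: 633a + 868b = −243.6.
Solving gives a = −0.30288, b = −0.05977.
Then c = 2658.3 − a·-51 − b·-8 = 2642.38.
At (575, 534): z_contact = −174.15 − 31.92 + 2642.38 = 2436.31 ft.
Depth below ground = 2525.8 − 2436.31 = 89.5 ft.

89.5 ft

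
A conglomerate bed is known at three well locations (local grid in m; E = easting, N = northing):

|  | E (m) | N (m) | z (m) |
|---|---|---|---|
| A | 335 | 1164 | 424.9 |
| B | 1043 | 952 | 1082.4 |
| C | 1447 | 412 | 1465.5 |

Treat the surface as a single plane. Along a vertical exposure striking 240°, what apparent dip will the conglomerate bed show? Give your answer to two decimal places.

38.31°

Two edge vectors: A→B = (708, -212, 657.5), A→C = (1112, -752, 1040.6).
Normal n = (A→B) × (A→C) = (273832.8, -5604.8, -296672).
So ∂z/∂E = −n_x/n_z = 0.92302 and ∂z/∂N = −n_y/n_z = −0.01889.
Unit vector along 240° is (sin 240°, cos 240°) = (-0.8660, -0.5000).
Slope in that direction = a·(-0.8660) + b·(-0.5000) = −0.78991.
Apparent dip = arctan|0.78991| = 38.31° (true dip is 42.7°, so apparent ≤ true as expected).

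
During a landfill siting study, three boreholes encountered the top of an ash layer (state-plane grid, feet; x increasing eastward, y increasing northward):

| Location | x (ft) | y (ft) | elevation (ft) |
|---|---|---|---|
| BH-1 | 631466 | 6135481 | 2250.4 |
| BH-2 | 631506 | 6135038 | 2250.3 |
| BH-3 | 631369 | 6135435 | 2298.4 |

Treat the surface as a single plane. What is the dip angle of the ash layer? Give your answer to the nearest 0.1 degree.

25.5°

Two edge vectors: BH-1→BH-2 = (40, -443, -0.1), BH-1→BH-3 = (-97, -46, 48).
Normal n = (BH-1→BH-2) × (BH-1→BH-3) = (-21268.6, -1910.3, -44811).
So ∂z/∂x = −n_x/n_z = −0.47463 and ∂z/∂y = −n_y/n_z = −0.04263.
Gradient magnitude |∇z| = √(a² + b²) = √(0.22527 + 0.00182) = 0.47654.
True dip = arctan(0.47654) = 25.5°, dipping toward E (azimuth ≈ 085°).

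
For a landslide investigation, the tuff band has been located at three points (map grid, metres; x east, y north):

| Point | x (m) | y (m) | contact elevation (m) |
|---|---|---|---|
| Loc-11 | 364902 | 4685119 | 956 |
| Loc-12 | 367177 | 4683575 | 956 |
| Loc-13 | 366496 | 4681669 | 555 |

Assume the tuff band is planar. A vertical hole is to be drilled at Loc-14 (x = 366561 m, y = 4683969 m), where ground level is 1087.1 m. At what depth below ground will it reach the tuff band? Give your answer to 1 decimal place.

Two edge vectors: Loc-11→Loc-12 = (2275, -1544, 0), Loc-11→Loc-13 = (1594, -3450, -401).
Normal n = (Loc-11→Loc-12) × (Loc-11→Loc-13) = (619144, 912275, -5387614).
So ∂z/∂x = −n_x/n_z = 0.114919888 and ∂z/∂y = −n_y/n_z = 0.169328204.
Intercept c from Loc-11: 956 − 41934.50 − 793322.78 = −834301.28.
At (366561, 4683969): z_contact = 42125.15 + 793128.06 − 834301.28 = 951.92 m.
Depth below ground = 1087.1 − 951.92 = 135.2 m.

135.2 m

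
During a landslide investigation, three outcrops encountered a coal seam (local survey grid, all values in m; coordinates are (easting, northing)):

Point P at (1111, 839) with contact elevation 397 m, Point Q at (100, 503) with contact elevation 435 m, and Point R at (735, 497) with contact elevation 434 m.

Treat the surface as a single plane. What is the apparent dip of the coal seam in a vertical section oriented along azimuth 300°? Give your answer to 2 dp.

Two edge vectors: Point P→Point Q = (-1011, -336, 38), Point P→Point R = (-376, -342, 37).
Normal n = (Point P→Point Q) × (Point P→Point R) = (564, 23119, 219426).
So ∂z/∂E = −n_x/n_z = −0.00257 and ∂z/∂N = −n_y/n_z = −0.10536.
Unit vector along 300° is (sin 300°, cos 300°) = (-0.8660, 0.5000).
Slope in that direction = a·(-0.8660) + b·(0.5000) = −0.05045.
Apparent dip = arctan|0.05045| = 2.89° (true dip is 6.0°, so apparent ≤ true as expected).

2.89°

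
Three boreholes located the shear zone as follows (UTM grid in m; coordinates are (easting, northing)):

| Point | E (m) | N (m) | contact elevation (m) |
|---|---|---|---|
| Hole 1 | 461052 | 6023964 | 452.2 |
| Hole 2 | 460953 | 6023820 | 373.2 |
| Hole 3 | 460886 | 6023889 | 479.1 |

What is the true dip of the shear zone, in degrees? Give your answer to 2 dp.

48.42°

Let the plane be z = a·E + b·N + c.
Hole 2−Hole 1: −99a − 144b = −79;  Hole 3−Hole 1: −166a − 75b = 26.9.
Solving gives a = −0.59461, b = 0.95741.
Gradient magnitude |∇z| = √(a² + b²) = √(0.35356 + 0.91663) = 1.12703.
True dip = arctan(1.12703) = 48.42°, dipping toward SSE (azimuth ≈ 148°).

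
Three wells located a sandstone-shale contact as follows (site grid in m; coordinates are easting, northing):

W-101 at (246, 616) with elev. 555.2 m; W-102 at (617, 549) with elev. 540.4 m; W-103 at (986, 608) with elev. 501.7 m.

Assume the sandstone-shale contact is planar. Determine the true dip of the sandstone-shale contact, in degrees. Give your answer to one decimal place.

Let the plane be z = a·easting + b·northing + c.
W-102−W-101: 371a − 67b = −14.8;  W-103−W-101: 740a − 8b = −53.5.
Solving gives a = −0.07436, b = −0.19086.
Gradient magnitude |∇z| = √(a² + b²) = √(0.00553 + 0.03643) = 0.20484.
True dip = arctan(0.20484) = 11.6°, dipping toward NNE (azimuth ≈ 021°).

11.6°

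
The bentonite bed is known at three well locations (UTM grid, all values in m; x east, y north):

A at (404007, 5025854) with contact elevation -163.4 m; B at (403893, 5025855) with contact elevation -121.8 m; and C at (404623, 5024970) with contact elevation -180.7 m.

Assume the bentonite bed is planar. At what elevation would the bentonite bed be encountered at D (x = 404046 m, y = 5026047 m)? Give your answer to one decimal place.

Let the plane be z = a·x + b·y + c.
B−A: −114a + 1b = 41.6;  C−A: 616a − 884b = −17.3.
Solving gives a = −0.366983826, b = −0.236156150.
Then c = -163.4 − a·404007 − b·5025854 = 1334986.97.
At (404046, 5026047): z = −148278.3 − 1186931.9 + 1334986.97 = -223.3 m.

-223.3 m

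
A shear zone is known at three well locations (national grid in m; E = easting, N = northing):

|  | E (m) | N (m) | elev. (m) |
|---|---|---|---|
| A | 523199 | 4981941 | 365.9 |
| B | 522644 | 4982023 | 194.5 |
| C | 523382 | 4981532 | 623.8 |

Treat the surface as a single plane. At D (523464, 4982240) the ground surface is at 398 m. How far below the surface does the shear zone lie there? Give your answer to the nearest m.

129 m

Two edge vectors: A→B = (-555, 82, -171.4), A→C = (183, -409, 257.9).
Normal n = (A→B) × (A→C) = (-48954.8, 111768.3, 211989).
So ∂z/∂E = −n_x/n_z = 0.23093085 and ∂z/∂N = −n_y/n_z = −0.52723632.
Intercept c from A: 365.9 − 120822.79 + 2626660.23 = 2506203.34.
At (523464, 4982240): z_contact = 120884.0 − 2626817.9 + 2506203.34 = 269.5 m.
Depth below ground = 398 − 269.5 = 129 m.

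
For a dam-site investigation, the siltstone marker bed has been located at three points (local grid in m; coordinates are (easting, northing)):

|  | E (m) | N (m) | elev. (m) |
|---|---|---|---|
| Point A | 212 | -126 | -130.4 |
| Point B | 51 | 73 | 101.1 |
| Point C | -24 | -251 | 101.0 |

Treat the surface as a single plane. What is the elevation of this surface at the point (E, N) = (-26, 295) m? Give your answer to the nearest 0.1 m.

244.7 m

Two edge vectors: Point A→Point B = (-161, 199, 231.5), Point A→Point C = (-236, -125, 231.4).
Normal n = (Point A→Point B) × (Point A→Point C) = (74986.1, -17378.6, 67089).
So ∂z/∂E = −n_x/n_z = −1.11771 and ∂z/∂N = −n_y/n_z = 0.25904.
Intercept c from Point A: -130.4 + 236.95 + 32.64 = 139.19.
At (-26, 295): z = 29.1 + 76.4 + 139.19 = 244.7 m.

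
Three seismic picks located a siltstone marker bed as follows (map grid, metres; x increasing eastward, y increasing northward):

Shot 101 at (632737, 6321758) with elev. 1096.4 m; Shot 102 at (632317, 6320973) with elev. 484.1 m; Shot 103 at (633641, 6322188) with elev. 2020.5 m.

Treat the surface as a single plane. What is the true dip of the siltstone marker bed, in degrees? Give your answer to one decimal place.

Two edge vectors: Shot 101→Shot 102 = (-420, -785, -612.3), Shot 101→Shot 103 = (904, 430, 924.1).
Normal n = (Shot 101→Shot 102) × (Shot 101→Shot 103) = (-462129.5, -165397.2, 529040).
So ∂z/∂x = −n_x/n_z = 0.87352 and ∂z/∂y = −n_y/n_z = 0.31264.
Gradient magnitude |∇z| = √(a² + b²) = √(0.76305 + 0.09774) = 0.92779.
True dip = arctan(0.92779) = 42.9°, dipping toward WSW (azimuth ≈ 250°).

42.9°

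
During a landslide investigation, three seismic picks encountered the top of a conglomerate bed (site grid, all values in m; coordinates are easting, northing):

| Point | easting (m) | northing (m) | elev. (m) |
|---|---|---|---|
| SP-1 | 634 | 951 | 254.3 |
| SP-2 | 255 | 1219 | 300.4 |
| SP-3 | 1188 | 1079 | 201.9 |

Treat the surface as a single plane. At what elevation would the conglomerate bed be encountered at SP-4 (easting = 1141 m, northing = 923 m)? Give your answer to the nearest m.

202 m

Two edge vectors: SP-1→SP-2 = (-379, 268, 46.1), SP-1→SP-3 = (554, 128, -52.4).
Normal n = (SP-1→SP-2) × (SP-1→SP-3) = (-19944, 5679.8, -196984).
So ∂z/∂easting = −n_x/n_z = −0.10125 and ∂z/∂northing = −n_y/n_z = 0.02883.
Intercept c from SP-1: 254.3 + 64.19 − 27.42 = 291.07.
At (1141, 923): z = −115.5 + 26.6 + 291.07 = 202.2 m.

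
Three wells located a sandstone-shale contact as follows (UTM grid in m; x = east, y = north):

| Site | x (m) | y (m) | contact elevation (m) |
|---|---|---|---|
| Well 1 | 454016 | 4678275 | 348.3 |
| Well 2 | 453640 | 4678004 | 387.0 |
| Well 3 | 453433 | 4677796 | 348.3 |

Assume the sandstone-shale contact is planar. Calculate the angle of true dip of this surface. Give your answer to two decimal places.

52.87°

Let the plane be z = a·x + b·y + c.
Well 2−Well 1: −376a − 271b = 38.7;  Well 3−Well 1: −583a − 479b = 0.
Solving gives a = −0.83837, b = 1.02040.
Gradient magnitude |∇z| = √(a² + b²) = √(0.70287 + 1.04122) = 1.32064.
True dip = arctan(1.32064) = 52.87°, dipping toward SE (azimuth ≈ 141°).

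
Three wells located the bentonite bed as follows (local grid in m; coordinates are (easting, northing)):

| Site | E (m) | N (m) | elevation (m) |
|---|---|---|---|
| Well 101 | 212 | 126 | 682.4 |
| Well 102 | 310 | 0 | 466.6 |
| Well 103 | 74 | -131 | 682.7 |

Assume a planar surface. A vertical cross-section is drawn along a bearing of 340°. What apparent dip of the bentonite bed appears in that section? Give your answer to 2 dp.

47.79°

Let the plane be z = a·E + b·N + c.
Well 102−Well 101: 98a − 126b = −215.8;  Well 103−Well 101: −138a − 257b = 0.3.
Solving gives a = −1.30357, b = 0.69881.
Unit vector along 340° is (sin 340°, cos 340°) = (-0.3420, 0.9397).
Slope in that direction = a·(-0.3420) + b·(0.9397) = 1.10251.
Apparent dip = arctan|1.10251| = 47.79° (true dip is 55.9°, so apparent ≤ true as expected).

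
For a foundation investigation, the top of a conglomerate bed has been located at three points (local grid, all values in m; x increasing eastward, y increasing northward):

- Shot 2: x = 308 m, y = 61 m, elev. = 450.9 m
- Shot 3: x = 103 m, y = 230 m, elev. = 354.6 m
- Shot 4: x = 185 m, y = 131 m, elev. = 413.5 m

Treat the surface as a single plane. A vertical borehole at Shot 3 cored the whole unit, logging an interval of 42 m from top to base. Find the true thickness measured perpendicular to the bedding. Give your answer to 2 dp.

Let the plane be z = a·x + b·y + c.
Shot 3−Shot 2: −205a + 169b = −96.3;  Shot 4−Shot 2: −123a + 70b = −37.4.
Solving gives a = −0.06531, b = −0.64904.
|∇z| = √(a²+b²) = 0.65232, so dip δ = arctan(0.65232) = 33.12°.
True thickness = vertical thickness × cos δ = 42 × cos 33.12° = 35.18 m.

35.18 m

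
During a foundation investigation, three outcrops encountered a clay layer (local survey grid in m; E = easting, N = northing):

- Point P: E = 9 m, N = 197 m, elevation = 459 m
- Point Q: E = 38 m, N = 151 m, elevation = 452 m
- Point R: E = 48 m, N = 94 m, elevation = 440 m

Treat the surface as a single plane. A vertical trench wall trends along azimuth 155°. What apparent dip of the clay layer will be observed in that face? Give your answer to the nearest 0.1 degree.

8.9°

Let the plane be z = a·E + b·N + c.
Point Q−Point P: 29a − 46b = −7;  Point R−Point P: 39a − 103b = −19.
Solving gives a = 0.12825, b = 0.23303.
Unit vector along 155° is (sin 155°, cos 155°) = (0.4226, -0.9063).
Slope in that direction = a·(0.4226) + b·(-0.9063) = −0.15699.
Apparent dip = arctan|0.15699| = 8.9° (true dip is 14.9°, so apparent ≤ true as expected).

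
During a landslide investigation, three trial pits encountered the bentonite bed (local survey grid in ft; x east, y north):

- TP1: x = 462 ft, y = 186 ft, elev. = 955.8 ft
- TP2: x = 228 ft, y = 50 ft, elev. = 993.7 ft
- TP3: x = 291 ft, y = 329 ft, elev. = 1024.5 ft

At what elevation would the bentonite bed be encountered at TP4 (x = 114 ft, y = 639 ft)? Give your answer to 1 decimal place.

Let the plane be z = a·x + b·y + c.
TP2−TP1: −234a − 136b = 37.9;  TP3−TP1: −171a + 143b = 68.7.
Solving gives a = −0.26029, b = 0.16917.
Then c = 955.8 − a·462 − b·186 = 1044.59.
At (114, 639): z = −29.7 + 108.1 + 1044.59 = 1123.0 ft.

1123.0 ft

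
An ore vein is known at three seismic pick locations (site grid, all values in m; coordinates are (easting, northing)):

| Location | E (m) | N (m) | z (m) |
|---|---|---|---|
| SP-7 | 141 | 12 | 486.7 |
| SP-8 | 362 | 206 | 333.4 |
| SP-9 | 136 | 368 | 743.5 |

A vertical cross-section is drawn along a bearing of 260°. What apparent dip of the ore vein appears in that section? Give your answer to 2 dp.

49.45°

Two edge vectors: SP-7→SP-8 = (221, 194, -153.3), SP-7→SP-9 = (-5, 356, 256.8).
Normal n = (SP-7→SP-8) × (SP-7→SP-9) = (104394, -55986.3, 79646).
So ∂z/∂E = −n_x/n_z = −1.31072 and ∂z/∂N = −n_y/n_z = 0.70294.
Unit vector along 260° is (sin 260°, cos 260°) = (-0.9848, -0.1736).
Slope in that direction = a·(-0.9848) + b·(-0.1736) = 1.16875.
Apparent dip = arctan|1.16875| = 49.45° (true dip is 56.1°, so apparent ≤ true as expected).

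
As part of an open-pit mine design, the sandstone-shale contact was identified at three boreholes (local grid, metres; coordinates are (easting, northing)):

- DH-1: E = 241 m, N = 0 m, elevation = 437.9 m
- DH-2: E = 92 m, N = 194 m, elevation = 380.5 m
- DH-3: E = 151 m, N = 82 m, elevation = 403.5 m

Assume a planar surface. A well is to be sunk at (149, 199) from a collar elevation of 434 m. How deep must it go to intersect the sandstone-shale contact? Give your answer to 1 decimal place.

32.2 m

Two edge vectors: DH-1→DH-2 = (-149, 194, -57.4), DH-1→DH-3 = (-90, 82, -34.4).
Normal n = (DH-1→DH-2) × (DH-1→DH-3) = (-1966.8, 40.4, 5242).
So ∂z/∂E = −n_x/n_z = 0.37520 and ∂z/∂N = −n_y/n_z = −0.00771.
Intercept c from DH-1: 437.9 − 90.42 + 0.00 = 347.48.
At (149, 199): z_contact = 55.90 − 1.53 + 347.48 = 401.85 m.
Depth below ground = 434 − 401.85 = 32.2 m.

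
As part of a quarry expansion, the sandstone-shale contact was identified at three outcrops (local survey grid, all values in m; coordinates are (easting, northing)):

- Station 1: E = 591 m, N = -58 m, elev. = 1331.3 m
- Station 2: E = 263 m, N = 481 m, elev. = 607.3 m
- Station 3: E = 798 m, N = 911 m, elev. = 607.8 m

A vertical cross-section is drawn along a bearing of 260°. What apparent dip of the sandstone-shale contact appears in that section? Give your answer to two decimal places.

29.16°

Let the plane be z = a·E + b·N + c.
Station 2−Station 1: −328a + 539b = −724;  Station 3−Station 1: 207a + 969b = −723.5.
Solving gives a = 0.72563, b = −0.90166.
Unit vector along 260° is (sin 260°, cos 260°) = (-0.9848, -0.1736).
Slope in that direction = a·(-0.9848) + b·(-0.1736) = −0.55804.
Apparent dip = arctan|0.55804| = 29.16° (true dip is 49.2°, so apparent ≤ true as expected).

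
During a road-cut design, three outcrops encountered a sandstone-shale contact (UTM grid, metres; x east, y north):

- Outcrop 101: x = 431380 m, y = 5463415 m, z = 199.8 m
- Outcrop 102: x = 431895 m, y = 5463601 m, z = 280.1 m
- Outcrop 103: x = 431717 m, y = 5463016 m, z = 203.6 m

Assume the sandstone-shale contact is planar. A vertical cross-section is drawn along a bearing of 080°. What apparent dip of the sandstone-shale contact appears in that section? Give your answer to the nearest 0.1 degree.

Two edge vectors: Outcrop 101→Outcrop 102 = (515, 186, 80.3), Outcrop 101→Outcrop 103 = (337, -399, 3.8).
Normal n = (Outcrop 101→Outcrop 102) × (Outcrop 101→Outcrop 103) = (32746.5, 25104.1, -268167).
So ∂z/∂x = −n_x/n_z = 0.12211 and ∂z/∂y = −n_y/n_z = 0.09361.
Unit vector along 080° is (sin 80°, cos 80°) = (0.9848, 0.1736).
Slope in that direction = a·(0.9848) + b·(0.1736) = 0.13651.
Apparent dip = arctan|0.13651| = 7.8° (true dip is 8.7°, so apparent ≤ true as expected).

7.8°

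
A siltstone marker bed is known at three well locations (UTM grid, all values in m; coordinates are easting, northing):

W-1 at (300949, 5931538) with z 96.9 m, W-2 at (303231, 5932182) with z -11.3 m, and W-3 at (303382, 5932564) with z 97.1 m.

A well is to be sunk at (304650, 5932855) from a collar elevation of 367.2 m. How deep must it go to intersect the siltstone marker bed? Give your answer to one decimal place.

Two edge vectors: W-1→W-2 = (2282, 644, -108.2), W-1→W-3 = (2433, 1026, 0.2).
Normal n = (W-1→W-2) × (W-1→W-3) = (111142, -263707, 774480).
So ∂z/∂easting = −n_x/n_z = −0.143505320 and ∂z/∂northing = −n_y/n_z = 0.340495558.
Intercept c from W-1: 96.9 + 43187.78 − 2019662.34 = −1976377.66.
At (304650, 5932855): z_contact = −43718.90 + 2020110.78 − 1976377.66 = 14.22 m.
Depth below ground = 367.2 − 14.22 = 353.0 m.

353.0 m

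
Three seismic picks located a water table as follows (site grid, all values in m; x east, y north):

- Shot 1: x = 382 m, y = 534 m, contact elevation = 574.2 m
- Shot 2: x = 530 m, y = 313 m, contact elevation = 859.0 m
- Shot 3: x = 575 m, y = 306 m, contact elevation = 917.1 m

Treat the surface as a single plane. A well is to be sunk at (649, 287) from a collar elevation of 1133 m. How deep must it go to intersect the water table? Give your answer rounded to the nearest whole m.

Two edge vectors: Shot 1→Shot 2 = (148, -221, 284.8), Shot 1→Shot 3 = (193, -228, 342.9).
Normal n = (Shot 1→Shot 2) × (Shot 1→Shot 3) = (-10846.5, 4217.2, 8909).
So ∂z/∂x = −n_x/n_z = 1.21748 and ∂z/∂y = −n_y/n_z = −0.47336.
Intercept c from Shot 1: 574.2 − 465.08 + 252.78 = 361.90.
At (649, 287): z_contact = 790.1 − 135.9 + 361.90 = 1016.2 m.
Depth below ground = 1133 − 1016.2 = 117 m.

117 m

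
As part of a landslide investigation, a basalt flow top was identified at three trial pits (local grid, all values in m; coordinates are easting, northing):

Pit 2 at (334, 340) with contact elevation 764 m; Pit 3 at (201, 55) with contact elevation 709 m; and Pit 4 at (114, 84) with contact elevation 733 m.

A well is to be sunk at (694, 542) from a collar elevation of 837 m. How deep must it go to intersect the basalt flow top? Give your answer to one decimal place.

Let the plane be z = a·easting + b·northing + c.
Pit 3−Pit 2: −133a − 285b = −55;  Pit 4−Pit 2: −220a − 256b = −31.
Solving gives a = −0.18306, b = 0.27841.
Then c = 764 − a·334 − b·340 = 730.48.
At (694, 542): z_contact = −127.04 + 150.90 + 730.48 = 754.34 m.
Depth below ground = 837 − 754.34 = 82.7 m.

82.7 m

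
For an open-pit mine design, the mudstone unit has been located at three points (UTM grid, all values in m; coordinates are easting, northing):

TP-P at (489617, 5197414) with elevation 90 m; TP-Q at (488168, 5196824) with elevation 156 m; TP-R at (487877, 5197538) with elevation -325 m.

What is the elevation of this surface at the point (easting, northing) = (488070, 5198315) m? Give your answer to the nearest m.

Let the plane be z = a·easting + b·northing + c.
TP-Q−TP-P: −1449a − 590b = 66;  TP-R−TP-P: −1740a + 124b = −415.
Solving gives a = 0.19619556, b = −0.59370741.
Then c = 90 − a·489617 − b·5197414 = 2989772.52.
At (488070, 5198315): z = 95757.2 − 3086278.1 + 2989772.52 = -748.4 m.

-748 m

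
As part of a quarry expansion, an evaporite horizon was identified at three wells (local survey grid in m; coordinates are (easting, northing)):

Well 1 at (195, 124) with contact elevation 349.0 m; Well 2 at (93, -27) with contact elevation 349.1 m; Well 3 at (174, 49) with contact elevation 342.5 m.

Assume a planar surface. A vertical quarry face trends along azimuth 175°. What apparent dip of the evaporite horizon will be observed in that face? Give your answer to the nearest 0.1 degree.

9.5°

Two edge vectors: Well 1→Well 2 = (-102, -151, 0.1), Well 1→Well 3 = (-21, -75, -6.5).
Normal n = (Well 1→Well 2) × (Well 1→Well 3) = (989, -665.1, 4479).
So ∂z/∂E = −n_x/n_z = −0.22081 and ∂z/∂N = −n_y/n_z = 0.14849.
Unit vector along 175° is (sin 175°, cos 175°) = (0.0872, -0.9962).
Slope in that direction = a·(0.0872) + b·(-0.9962) = −0.16717.
Apparent dip = arctan|0.16717| = 9.5° (true dip is 14.9°, so apparent ≤ true as expected).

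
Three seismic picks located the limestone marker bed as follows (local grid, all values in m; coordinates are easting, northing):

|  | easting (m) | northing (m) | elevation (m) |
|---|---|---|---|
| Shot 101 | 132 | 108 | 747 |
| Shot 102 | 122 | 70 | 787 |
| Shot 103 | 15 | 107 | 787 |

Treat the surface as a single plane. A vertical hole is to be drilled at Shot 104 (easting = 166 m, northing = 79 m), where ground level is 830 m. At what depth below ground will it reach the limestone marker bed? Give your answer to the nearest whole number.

66 m

Two edge vectors: Shot 101→Shot 102 = (-10, -38, 40), Shot 101→Shot 103 = (-117, -1, 40).
Normal n = (Shot 101→Shot 102) × (Shot 101→Shot 103) = (-1480, -4280, -4436).
So ∂z/∂easting = −n_x/n_z = −0.33363 and ∂z/∂northing = −n_y/n_z = −0.96483.
Intercept c from Shot 101: 747 + 44.04 + 104.20 = 895.24.
At (166, 79): z_contact = −55.4 − 76.2 + 895.24 = 763.6 m.
Depth below ground = 830 − 763.6 = 66 m.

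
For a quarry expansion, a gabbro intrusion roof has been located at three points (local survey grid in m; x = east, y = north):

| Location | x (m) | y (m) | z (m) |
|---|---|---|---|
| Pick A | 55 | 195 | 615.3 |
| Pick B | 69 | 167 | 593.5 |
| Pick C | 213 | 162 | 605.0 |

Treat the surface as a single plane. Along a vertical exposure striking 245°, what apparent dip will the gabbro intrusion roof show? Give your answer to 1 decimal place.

Let the plane be z = a·x + b·y + c.
Pick B−Pick A: 14a − 28b = −21.8;  Pick C−Pick A: 158a − 33b = −10.3.
Solving gives a = 0.10878, b = 0.83296.
Unit vector along 245° is (sin 245°, cos 245°) = (-0.9063, -0.4226).
Slope in that direction = a·(-0.9063) + b·(-0.4226) = −0.45062.
Apparent dip = arctan|0.45062| = 24.3° (true dip is 40.0°, so apparent ≤ true as expected).

24.3°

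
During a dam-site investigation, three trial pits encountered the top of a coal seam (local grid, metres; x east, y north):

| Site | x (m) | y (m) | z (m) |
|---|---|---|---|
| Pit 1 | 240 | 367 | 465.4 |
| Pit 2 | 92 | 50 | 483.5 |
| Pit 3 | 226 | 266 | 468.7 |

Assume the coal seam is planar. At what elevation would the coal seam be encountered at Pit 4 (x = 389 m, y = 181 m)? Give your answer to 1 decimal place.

Two edge vectors: Pit 1→Pit 2 = (-148, -317, 18.1), Pit 1→Pit 3 = (-14, -101, 3.3).
Normal n = (Pit 1→Pit 2) × (Pit 1→Pit 3) = (782, 235, 10510).
So ∂z/∂x = −n_x/n_z = −0.07441 and ∂z/∂y = −n_y/n_z = −0.02236.
Intercept c from Pit 1: 465.4 + 17.86 + 8.21 = 491.46.
At (389, 181): z = −28.9 − 4.0 + 491.46 = 458.5 m.

458.5 m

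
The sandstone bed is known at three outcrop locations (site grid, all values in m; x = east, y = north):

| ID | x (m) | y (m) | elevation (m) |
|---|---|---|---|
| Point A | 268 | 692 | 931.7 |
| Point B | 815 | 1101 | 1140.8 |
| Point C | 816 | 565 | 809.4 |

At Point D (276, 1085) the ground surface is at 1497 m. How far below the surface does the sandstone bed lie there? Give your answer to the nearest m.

Two edge vectors: Point A→Point B = (547, 409, 209.1), Point A→Point C = (548, -127, -122.3).
Normal n = (Point A→Point B) × (Point A→Point C) = (-23465, 181484.9, -293601).
So ∂z/∂x = −n_x/n_z = −0.07992 and ∂z/∂y = −n_y/n_z = 0.61813.
Intercept c from Point A: 931.7 + 21.42 − 427.75 = 525.37.
At (276, 1085): z_contact = −22.1 + 670.7 + 525.37 = 1174.0 m.
Depth below ground = 1497 − 1174.0 = 323 m.

323 m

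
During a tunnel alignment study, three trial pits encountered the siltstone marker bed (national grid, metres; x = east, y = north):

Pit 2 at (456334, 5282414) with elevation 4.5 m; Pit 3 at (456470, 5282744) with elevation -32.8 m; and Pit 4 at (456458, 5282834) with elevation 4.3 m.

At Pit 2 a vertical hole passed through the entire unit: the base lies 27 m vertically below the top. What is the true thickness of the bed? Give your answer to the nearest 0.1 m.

Let the plane be z = a·x + b·y + c.
Pit 3−Pit 2: 136a + 330b = −37.3;  Pit 4−Pit 2: 124a + 420b = −0.2.
Solving gives a = −0.96296, b = 0.28383.
|∇z| = √(a²+b²) = 1.00392, so dip δ = arctan(1.00392) = 45.11°.
True thickness = vertical thickness × cos δ = 27 × cos 45.11° = 19.1 m.

19.1 m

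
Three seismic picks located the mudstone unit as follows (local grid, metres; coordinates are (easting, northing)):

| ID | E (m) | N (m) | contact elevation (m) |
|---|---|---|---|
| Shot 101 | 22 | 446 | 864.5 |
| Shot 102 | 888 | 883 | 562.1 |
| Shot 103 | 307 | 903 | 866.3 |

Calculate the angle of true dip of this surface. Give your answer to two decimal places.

Let the plane be z = a·E + b·N + c.
Shot 102−Shot 101: 866a + 437b = −302.4;  Shot 103−Shot 101: 285a + 457b = 1.8.
Solving gives a = −0.51244, b = 0.32352.
Gradient magnitude |∇z| = √(a² + b²) = √(0.26260 + 0.10466) = 0.60602.
True dip = arctan(0.60602) = 31.22°, dipping toward ESE (azimuth ≈ 122°).

31.22°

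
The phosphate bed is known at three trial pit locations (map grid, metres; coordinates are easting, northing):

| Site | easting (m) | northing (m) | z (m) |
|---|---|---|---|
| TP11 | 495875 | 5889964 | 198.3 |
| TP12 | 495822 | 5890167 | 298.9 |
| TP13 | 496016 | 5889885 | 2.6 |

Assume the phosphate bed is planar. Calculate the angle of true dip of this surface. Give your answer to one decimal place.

Let the plane be z = a·easting + b·northing + c.
TP12−TP11: −53a + 203b = 100.6;  TP13−TP11: 141a − 79b = −195.7.
Solving gives a = −1.30053, b = 0.15602.
Gradient magnitude |∇z| = √(a² + b²) = √(1.69137 + 0.02434) = 1.30985.
True dip = arctan(1.30985) = 52.6°, dipping toward E (azimuth ≈ 097°).

52.6°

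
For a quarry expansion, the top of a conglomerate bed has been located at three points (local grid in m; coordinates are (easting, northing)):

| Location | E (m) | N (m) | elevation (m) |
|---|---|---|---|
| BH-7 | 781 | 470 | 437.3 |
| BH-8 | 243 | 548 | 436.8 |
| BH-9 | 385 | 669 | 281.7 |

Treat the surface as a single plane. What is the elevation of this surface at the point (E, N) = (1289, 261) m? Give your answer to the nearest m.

586 m

Let the plane be z = a·E + b·N + c.
BH-8−BH-7: −538a + 78b = −0.5;  BH-9−BH-7: −396a + 199b = −155.6.
Solving gives a = −0.15802, b = −1.09637.
Then c = 437.3 − a·781 − b·470 = 1076.01.
At (1289, 261): z = −203.7 − 286.2 + 1076.01 = 586.2 m.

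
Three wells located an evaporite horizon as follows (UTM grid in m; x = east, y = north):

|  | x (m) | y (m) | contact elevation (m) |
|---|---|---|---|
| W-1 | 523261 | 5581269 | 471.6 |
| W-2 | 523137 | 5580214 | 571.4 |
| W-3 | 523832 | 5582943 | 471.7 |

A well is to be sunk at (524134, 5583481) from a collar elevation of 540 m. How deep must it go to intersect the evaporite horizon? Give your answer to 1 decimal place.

Two edge vectors: W-1→W-2 = (-124, -1055, 99.8), W-1→W-3 = (571, 1674, 0.1).
Normal n = (W-1→W-2) × (W-1→W-3) = (-167170.7, 56998.2, 394829).
So ∂z/∂x = −n_x/n_z = 0.423400257 and ∂z/∂y = −n_y/n_z = −0.144361736.
Intercept c from W-1: 471.6 − 221548.84 + 805721.68 = 584644.44.
At (524134, 5583481): z_contact = 221918.47 − 806041.01 + 584644.44 = 521.90 m.
Depth below ground = 540 − 521.90 = 18.1 m.

18.1 m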